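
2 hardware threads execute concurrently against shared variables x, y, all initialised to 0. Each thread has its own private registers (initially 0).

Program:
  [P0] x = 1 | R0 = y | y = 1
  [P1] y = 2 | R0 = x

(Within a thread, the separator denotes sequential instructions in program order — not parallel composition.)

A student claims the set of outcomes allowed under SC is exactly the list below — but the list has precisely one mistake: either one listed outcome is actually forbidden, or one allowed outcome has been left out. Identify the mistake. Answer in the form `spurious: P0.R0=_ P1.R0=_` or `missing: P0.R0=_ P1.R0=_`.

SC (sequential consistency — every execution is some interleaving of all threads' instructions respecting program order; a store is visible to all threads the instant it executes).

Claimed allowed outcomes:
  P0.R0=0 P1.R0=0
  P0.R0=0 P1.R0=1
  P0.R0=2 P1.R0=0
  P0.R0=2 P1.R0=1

outcome vector order: (P0.R0,P1.R0)
under SC → (0,1) (2,0) (2,1)
claimed∖SC = {(0,0)}

spurious: P0.R0=0 P1.R0=0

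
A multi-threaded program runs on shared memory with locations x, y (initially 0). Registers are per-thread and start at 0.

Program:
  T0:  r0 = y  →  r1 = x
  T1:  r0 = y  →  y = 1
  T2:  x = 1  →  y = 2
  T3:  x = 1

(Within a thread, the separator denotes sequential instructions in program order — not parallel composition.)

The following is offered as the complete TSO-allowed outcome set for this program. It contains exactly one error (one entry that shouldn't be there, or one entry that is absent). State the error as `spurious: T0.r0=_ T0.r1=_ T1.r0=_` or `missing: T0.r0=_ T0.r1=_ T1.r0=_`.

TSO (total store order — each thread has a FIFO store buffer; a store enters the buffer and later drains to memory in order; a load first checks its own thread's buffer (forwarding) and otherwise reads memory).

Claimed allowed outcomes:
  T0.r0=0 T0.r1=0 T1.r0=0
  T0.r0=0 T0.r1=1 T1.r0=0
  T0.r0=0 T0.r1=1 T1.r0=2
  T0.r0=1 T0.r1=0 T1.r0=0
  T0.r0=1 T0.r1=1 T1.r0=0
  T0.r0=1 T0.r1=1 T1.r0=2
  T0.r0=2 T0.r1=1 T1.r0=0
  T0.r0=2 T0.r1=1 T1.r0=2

missing: T0.r0=0 T0.r1=0 T1.r0=2

outcome vector order: (T0.r0,T0.r1,T1.r0)
TSO (9): 000, 002, 010, 012, 100, 110, 112, 210, 212
TSO∖claimed = {002}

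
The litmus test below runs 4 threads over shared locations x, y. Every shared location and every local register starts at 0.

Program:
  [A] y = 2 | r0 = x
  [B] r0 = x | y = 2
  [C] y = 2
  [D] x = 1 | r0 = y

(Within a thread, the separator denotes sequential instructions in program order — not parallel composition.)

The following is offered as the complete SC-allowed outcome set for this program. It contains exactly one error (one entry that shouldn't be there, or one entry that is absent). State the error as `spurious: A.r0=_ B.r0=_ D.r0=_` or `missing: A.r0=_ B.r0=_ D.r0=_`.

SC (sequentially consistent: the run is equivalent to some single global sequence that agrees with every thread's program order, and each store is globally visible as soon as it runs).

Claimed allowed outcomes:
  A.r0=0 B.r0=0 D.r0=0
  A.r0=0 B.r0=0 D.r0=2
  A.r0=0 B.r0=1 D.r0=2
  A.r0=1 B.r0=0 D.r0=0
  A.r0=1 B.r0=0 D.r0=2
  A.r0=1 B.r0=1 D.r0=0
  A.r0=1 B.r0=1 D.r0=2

spurious: A.r0=0 B.r0=0 D.r0=0

outcome vector order: (A.r0,B.r0,D.r0)
under SC → 0/0/2 0/1/2 1/0/0 1/0/2 1/1/0 1/1/2
claimed∖SC = {0/0/0}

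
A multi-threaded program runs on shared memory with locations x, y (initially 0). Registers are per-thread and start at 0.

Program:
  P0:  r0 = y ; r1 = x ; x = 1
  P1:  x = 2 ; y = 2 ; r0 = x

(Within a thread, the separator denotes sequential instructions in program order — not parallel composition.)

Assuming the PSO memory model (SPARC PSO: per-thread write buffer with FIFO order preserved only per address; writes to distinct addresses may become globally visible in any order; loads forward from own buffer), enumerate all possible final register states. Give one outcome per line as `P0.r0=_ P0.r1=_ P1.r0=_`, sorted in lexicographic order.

P0.r0=0 P0.r1=0 P1.r0=1
P0.r0=0 P0.r1=0 P1.r0=2
P0.r0=0 P0.r1=2 P1.r0=1
P0.r0=0 P0.r1=2 P1.r0=2
P0.r0=2 P0.r1=0 P1.r0=1
P0.r0=2 P0.r1=0 P1.r0=2
P0.r0=2 P0.r1=2 P1.r0=1
P0.r0=2 P0.r1=2 P1.r0=2

outcome vector order: (P0.r0,P0.r1,P1.r0)
|PSO outcomes| = 8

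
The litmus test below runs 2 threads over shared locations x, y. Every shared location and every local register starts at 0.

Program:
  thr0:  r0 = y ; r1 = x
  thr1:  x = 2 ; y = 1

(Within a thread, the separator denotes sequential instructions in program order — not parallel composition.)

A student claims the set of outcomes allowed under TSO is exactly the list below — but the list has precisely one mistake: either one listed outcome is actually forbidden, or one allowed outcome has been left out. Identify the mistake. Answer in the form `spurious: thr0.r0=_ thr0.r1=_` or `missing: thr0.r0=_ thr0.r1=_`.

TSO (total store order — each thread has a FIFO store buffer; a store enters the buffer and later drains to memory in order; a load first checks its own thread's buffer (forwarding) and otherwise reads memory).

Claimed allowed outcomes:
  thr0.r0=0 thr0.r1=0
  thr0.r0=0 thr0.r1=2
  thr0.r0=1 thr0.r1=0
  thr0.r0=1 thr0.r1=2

outcome vector order: (thr0.r0,thr0.r1)
[TSO] allowed = {(0,0) (0,2) (1,2)}
claimed∖TSO = {(1,0)}

spurious: thr0.r0=1 thr0.r1=0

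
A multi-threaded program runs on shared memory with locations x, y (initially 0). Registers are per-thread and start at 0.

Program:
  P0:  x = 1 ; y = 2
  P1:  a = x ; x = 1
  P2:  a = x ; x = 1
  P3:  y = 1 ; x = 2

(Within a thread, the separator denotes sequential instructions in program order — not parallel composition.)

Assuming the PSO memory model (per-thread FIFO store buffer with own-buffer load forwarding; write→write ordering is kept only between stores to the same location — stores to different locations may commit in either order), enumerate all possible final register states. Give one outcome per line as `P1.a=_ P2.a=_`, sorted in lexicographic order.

P1.a=0 P2.a=0
P1.a=0 P2.a=1
P1.a=0 P2.a=2
P1.a=1 P2.a=0
P1.a=1 P2.a=1
P1.a=1 P2.a=2
P1.a=2 P2.a=0
P1.a=2 P2.a=1
P1.a=2 P2.a=2

outcome vector order: (P1.a,P2.a)
|PSO outcomes| = 9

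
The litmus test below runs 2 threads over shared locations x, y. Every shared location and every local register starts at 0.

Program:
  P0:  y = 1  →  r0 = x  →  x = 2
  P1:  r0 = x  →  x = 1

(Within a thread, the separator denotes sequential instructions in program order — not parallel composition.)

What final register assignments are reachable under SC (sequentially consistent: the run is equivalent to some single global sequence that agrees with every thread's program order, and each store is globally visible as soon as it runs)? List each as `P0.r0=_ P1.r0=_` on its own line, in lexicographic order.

outcome vector order: (P0.r0,P1.r0)
|SC outcomes| = 3

P0.r0=0 P1.r0=0
P0.r0=0 P1.r0=2
P0.r0=1 P1.r0=0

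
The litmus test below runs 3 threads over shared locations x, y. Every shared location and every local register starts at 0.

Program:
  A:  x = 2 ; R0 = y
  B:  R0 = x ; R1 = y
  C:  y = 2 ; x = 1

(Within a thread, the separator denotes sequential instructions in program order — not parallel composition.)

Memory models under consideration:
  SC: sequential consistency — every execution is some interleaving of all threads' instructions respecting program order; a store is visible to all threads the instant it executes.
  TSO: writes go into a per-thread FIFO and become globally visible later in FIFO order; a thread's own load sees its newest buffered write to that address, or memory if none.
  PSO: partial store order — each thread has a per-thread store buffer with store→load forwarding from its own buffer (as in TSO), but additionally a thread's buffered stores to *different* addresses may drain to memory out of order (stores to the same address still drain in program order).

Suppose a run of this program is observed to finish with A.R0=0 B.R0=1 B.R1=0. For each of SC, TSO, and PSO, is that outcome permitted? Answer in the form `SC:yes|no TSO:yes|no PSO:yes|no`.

SC:no TSO:no PSO:yes

outcome vector order: (A.R0,B.R0,B.R1)
SC: 10 outcomes — {<0 0 0> <0 0 2> <0 1 2> <0 2 0> <0 2 2> <2 0 0> <2 0 2> <2 1 2> <2 2 0> <2 2 2>}
TSO: 10 outcomes — {<0 0 0> <0 0 2> <0 1 2> <0 2 0> <0 2 2> <2 0 0> <2 0 2> <2 1 2> <2 2 0> <2 2 2>}
PSO: 12 outcomes — {<0 0 0> <0 0 2> <0 1 0> <0 1 2> <0 2 0> <0 2 2> <2 0 0> <2 0 2> <2 1 0> <2 1 2> <2 2 0> <2 2 2>}
target <0 1 0> ∈ {PSO}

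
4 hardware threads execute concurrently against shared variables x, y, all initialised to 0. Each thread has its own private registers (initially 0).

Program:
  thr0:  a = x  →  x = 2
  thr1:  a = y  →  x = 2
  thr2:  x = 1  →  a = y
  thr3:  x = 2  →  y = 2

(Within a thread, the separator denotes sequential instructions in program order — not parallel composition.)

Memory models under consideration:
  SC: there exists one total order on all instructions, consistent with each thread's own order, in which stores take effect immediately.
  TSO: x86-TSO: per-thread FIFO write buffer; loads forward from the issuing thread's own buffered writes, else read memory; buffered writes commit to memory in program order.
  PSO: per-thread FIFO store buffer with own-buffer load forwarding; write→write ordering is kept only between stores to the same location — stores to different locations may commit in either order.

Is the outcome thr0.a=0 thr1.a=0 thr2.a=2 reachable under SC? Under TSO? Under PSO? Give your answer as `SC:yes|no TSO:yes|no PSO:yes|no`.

outcome vector order: (thr0.a,thr1.a,thr2.a)
under SC → <0 0 0>; <0 0 2>; <0 2 0>; <0 2 2>; <1 0 0>; <1 0 2>; <1 2 0>; <1 2 2>; <2 0 0>; <2 0 2>; <2 2 0>; <2 2 2>
under TSO → <0 0 0>; <0 0 2>; <0 2 0>; <0 2 2>; <1 0 0>; <1 0 2>; <1 2 0>; <1 2 2>; <2 0 0>; <2 0 2>; <2 2 0>; <2 2 2>
under PSO → <0 0 0>; <0 0 2>; <0 2 0>; <0 2 2>; <1 0 0>; <1 0 2>; <1 2 0>; <1 2 2>; <2 0 0>; <2 0 2>; <2 2 0>; <2 2 2>
target <0 0 2> ∈ {SC,TSO,PSO}

SC:yes TSO:yes PSO:yes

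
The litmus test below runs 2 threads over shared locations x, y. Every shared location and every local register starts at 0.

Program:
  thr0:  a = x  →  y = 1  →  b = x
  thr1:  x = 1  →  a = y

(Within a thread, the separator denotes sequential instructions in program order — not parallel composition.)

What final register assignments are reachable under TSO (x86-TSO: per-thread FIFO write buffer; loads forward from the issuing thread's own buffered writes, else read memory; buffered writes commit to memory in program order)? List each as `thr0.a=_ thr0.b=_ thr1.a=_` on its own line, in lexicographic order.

outcome vector order: (thr0.a,thr0.b,thr1.a)
|TSO outcomes| = 6

thr0.a=0 thr0.b=0 thr1.a=0
thr0.a=0 thr0.b=0 thr1.a=1
thr0.a=0 thr0.b=1 thr1.a=0
thr0.a=0 thr0.b=1 thr1.a=1
thr0.a=1 thr0.b=1 thr1.a=0
thr0.a=1 thr0.b=1 thr1.a=1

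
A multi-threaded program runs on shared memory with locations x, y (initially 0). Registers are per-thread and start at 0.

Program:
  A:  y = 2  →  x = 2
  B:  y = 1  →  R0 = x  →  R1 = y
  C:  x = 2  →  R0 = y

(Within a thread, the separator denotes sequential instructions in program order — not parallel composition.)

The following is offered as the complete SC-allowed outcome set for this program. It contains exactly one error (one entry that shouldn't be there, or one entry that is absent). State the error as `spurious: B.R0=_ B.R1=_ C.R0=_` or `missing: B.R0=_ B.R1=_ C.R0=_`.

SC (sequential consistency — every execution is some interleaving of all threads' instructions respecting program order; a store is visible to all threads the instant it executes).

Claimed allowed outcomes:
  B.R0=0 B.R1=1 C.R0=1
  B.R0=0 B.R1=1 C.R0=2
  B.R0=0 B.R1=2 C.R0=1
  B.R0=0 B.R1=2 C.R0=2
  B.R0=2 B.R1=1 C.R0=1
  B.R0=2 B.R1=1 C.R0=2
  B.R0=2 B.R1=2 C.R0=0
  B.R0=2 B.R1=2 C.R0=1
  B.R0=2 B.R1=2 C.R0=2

missing: B.R0=2 B.R1=1 C.R0=0

outcome vector order: (B.R0,B.R1,C.R0)
[SC] allowed = {0/1/1; 0/1/2; 0/2/1; 0/2/2; 2/1/0; 2/1/1; 2/1/2; 2/2/0; 2/2/1; 2/2/2}
SC∖claimed = {2/1/0}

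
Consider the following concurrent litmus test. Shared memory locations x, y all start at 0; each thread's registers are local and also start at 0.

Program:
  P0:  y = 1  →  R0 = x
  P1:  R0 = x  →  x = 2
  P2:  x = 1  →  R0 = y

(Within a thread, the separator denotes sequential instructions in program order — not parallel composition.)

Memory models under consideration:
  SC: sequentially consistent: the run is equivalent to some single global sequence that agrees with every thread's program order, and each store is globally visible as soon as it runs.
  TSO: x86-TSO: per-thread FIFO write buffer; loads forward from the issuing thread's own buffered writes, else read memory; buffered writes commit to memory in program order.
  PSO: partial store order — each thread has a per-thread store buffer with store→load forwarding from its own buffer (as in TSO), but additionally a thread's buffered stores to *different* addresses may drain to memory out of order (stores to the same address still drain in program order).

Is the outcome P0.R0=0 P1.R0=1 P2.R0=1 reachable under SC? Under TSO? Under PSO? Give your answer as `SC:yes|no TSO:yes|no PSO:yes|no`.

SC:yes TSO:yes PSO:yes

outcome vector order: (P0.R0,P1.R0,P2.R0)
SC: 10 outcomes — {0/0/1; 0/1/1; 1/0/0; 1/0/1; 1/1/0; 1/1/1; 2/0/0; 2/0/1; 2/1/0; 2/1/1}
TSO: 12 outcomes — {0/0/0; 0/0/1; 0/1/0; 0/1/1; 1/0/0; 1/0/1; 1/1/0; 1/1/1; 2/0/0; 2/0/1; 2/1/0; 2/1/1}
PSO: 12 outcomes — {0/0/0; 0/0/1; 0/1/0; 0/1/1; 1/0/0; 1/0/1; 1/1/0; 1/1/1; 2/0/0; 2/0/1; 2/1/0; 2/1/1}
target 0/1/1 ∈ {SC,TSO,PSO}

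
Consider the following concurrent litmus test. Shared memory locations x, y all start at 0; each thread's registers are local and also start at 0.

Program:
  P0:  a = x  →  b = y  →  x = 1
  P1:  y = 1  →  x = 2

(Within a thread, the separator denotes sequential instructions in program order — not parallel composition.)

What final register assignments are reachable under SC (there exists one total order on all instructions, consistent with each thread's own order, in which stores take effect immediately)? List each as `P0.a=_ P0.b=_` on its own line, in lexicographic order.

outcome vector order: (P0.a,P0.b)
|SC outcomes| = 3

P0.a=0 P0.b=0
P0.a=0 P0.b=1
P0.a=2 P0.b=1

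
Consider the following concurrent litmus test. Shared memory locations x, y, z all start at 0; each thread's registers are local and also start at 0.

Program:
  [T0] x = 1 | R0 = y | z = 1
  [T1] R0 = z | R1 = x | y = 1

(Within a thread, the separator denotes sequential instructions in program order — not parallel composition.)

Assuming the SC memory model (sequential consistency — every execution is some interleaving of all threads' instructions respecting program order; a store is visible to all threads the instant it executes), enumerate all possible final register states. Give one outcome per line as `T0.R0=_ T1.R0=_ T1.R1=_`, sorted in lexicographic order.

T0.R0=0 T1.R0=0 T1.R1=0
T0.R0=0 T1.R0=0 T1.R1=1
T0.R0=0 T1.R0=1 T1.R1=1
T0.R0=1 T1.R0=0 T1.R1=0
T0.R0=1 T1.R0=0 T1.R1=1

outcome vector order: (T0.R0,T1.R0,T1.R1)
|SC outcomes| = 5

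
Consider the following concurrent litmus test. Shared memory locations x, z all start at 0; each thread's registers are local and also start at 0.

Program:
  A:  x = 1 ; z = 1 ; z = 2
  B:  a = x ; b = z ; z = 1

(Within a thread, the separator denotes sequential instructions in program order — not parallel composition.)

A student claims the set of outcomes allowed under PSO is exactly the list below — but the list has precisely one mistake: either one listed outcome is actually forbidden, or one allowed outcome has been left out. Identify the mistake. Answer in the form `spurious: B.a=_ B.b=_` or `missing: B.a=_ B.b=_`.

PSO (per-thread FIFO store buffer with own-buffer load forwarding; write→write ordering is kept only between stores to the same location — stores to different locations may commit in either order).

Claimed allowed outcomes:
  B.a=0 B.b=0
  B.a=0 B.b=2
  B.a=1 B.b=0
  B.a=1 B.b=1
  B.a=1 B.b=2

outcome vector order: (B.a,B.b)
PSO: 6 outcomes — {00 01 02 10 11 12}
PSO∖claimed = {01}

missing: B.a=0 B.b=1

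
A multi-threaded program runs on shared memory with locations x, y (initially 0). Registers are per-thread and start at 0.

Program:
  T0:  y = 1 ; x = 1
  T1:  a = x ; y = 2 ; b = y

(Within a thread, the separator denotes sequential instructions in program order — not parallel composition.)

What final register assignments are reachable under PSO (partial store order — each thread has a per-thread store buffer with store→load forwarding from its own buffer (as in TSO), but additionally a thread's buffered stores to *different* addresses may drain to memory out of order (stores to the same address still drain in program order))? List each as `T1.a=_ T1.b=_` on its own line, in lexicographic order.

T1.a=0 T1.b=1
T1.a=0 T1.b=2
T1.a=1 T1.b=1
T1.a=1 T1.b=2

outcome vector order: (T1.a,T1.b)
|PSO outcomes| = 4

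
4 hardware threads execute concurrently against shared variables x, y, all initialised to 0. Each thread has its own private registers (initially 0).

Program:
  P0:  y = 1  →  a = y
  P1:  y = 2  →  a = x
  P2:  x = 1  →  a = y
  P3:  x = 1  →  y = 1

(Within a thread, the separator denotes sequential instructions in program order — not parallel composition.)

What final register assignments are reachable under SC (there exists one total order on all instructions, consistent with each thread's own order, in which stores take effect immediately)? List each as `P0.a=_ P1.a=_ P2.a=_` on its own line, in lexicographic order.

P0.a=1 P1.a=0 P2.a=1
P0.a=1 P1.a=0 P2.a=2
P0.a=1 P1.a=1 P2.a=0
P0.a=1 P1.a=1 P2.a=1
P0.a=1 P1.a=1 P2.a=2
P0.a=2 P1.a=0 P2.a=1
P0.a=2 P1.a=0 P2.a=2
P0.a=2 P1.a=1 P2.a=0
P0.a=2 P1.a=1 P2.a=1
P0.a=2 P1.a=1 P2.a=2

outcome vector order: (P0.a,P1.a,P2.a)
|SC outcomes| = 10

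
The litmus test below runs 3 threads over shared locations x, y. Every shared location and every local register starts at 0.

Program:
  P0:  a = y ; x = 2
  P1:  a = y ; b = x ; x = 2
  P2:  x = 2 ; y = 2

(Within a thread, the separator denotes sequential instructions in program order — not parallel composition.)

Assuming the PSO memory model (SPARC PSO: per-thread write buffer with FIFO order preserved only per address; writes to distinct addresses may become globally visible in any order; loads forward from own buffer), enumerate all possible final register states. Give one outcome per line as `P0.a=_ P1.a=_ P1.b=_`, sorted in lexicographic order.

outcome vector order: (P0.a,P1.a,P1.b)
|PSO outcomes| = 8

P0.a=0 P1.a=0 P1.b=0
P0.a=0 P1.a=0 P1.b=2
P0.a=0 P1.a=2 P1.b=0
P0.a=0 P1.a=2 P1.b=2
P0.a=2 P1.a=0 P1.b=0
P0.a=2 P1.a=0 P1.b=2
P0.a=2 P1.a=2 P1.b=0
P0.a=2 P1.a=2 P1.b=2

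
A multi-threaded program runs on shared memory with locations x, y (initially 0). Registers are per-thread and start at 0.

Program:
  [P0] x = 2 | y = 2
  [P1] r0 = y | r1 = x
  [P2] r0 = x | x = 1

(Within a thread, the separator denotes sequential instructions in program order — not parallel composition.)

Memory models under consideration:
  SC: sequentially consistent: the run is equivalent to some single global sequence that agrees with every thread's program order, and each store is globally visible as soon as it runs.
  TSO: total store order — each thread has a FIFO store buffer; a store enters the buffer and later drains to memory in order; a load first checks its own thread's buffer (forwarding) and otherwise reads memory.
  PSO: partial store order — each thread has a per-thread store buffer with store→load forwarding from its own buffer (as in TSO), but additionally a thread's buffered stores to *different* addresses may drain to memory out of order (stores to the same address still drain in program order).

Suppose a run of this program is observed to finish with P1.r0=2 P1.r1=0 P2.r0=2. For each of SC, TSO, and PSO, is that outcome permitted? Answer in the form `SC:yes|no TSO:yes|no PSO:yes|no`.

SC:no TSO:no PSO:yes

outcome vector order: (P1.r0,P1.r1,P2.r0)
SC (10): <0 0 0>, <0 0 2>, <0 1 0>, <0 1 2>, <0 2 0>, <0 2 2>, <2 1 0>, <2 1 2>, <2 2 0>, <2 2 2>
TSO (10): <0 0 0>, <0 0 2>, <0 1 0>, <0 1 2>, <0 2 0>, <0 2 2>, <2 1 0>, <2 1 2>, <2 2 0>, <2 2 2>
PSO (12): <0 0 0>, <0 0 2>, <0 1 0>, <0 1 2>, <0 2 0>, <0 2 2>, <2 0 0>, <2 0 2>, <2 1 0>, <2 1 2>, <2 2 0>, <2 2 2>
target <2 0 2> ∈ {PSO}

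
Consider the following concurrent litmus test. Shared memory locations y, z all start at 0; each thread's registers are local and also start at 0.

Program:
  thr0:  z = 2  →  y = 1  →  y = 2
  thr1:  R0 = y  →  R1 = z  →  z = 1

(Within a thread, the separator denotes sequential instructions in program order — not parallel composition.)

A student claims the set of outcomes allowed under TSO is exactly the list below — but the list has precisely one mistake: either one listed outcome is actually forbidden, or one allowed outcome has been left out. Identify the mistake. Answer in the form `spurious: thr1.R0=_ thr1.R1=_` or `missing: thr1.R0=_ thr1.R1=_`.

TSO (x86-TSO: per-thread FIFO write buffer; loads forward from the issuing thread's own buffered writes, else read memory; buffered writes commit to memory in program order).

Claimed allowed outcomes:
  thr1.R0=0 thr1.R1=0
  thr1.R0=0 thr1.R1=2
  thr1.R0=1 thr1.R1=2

outcome vector order: (thr1.R0,thr1.R1)
TSO: 4 outcomes — {<0 0>, <0 2>, <1 2>, <2 2>}
TSO∖claimed = {<2 2>}

missing: thr1.R0=2 thr1.R1=2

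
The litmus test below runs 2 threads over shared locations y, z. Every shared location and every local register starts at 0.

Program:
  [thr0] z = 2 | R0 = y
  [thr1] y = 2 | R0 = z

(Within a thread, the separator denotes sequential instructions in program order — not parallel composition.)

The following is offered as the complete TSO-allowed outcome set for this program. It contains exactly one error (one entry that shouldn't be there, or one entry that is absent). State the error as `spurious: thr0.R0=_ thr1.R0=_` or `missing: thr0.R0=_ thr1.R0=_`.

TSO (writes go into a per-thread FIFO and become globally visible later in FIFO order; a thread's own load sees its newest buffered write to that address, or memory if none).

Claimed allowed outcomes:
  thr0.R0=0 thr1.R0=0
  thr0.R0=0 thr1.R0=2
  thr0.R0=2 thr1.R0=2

outcome vector order: (thr0.R0,thr1.R0)
TSO: 4 outcomes — {00 02 20 22}
TSO∖claimed = {20}

missing: thr0.R0=2 thr1.R0=0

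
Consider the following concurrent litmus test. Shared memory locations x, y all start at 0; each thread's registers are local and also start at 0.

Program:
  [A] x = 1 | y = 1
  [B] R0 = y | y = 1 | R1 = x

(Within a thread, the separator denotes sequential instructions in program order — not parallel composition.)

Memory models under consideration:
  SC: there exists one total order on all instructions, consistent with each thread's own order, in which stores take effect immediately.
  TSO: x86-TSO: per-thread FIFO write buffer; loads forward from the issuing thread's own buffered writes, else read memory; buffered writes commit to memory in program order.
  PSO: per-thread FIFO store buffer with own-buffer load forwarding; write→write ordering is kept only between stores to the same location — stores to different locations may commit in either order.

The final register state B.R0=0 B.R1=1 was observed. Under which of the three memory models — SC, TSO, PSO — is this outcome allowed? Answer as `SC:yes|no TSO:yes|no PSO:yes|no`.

outcome vector order: (B.R0,B.R1)
[SC] allowed = {00; 01; 11}
[TSO] allowed = {00; 01; 11}
[PSO] allowed = {00; 01; 10; 11}
target 01 ∈ {SC,TSO,PSO}

SC:yes TSO:yes PSO:yes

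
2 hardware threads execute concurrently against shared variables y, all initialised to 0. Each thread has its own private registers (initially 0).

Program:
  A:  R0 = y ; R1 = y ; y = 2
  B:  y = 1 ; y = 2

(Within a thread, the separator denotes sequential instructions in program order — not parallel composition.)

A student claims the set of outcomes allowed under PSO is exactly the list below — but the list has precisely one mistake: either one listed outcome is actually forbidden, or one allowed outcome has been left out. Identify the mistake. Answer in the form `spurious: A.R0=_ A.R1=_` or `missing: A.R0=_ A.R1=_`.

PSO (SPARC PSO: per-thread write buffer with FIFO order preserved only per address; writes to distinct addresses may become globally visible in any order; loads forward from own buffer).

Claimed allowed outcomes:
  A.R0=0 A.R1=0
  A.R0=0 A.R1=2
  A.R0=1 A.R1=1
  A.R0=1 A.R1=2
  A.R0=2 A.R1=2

missing: A.R0=0 A.R1=1

outcome vector order: (A.R0,A.R1)
[PSO] allowed = {<0 0>, <0 1>, <0 2>, <1 1>, <1 2>, <2 2>}
PSO∖claimed = {<0 1>}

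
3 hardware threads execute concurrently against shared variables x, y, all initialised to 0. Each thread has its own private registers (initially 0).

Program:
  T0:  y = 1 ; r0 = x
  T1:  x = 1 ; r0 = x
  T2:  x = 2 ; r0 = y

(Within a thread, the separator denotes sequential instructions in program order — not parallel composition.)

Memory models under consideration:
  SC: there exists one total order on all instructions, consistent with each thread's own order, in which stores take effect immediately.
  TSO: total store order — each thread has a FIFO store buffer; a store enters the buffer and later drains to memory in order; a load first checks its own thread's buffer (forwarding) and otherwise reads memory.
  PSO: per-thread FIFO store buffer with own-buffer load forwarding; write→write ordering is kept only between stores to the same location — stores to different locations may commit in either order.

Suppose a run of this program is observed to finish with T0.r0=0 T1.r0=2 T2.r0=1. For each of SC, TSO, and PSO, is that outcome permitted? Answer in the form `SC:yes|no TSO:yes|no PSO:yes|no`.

outcome vector order: (T0.r0,T1.r0,T2.r0)
under SC → 0/1/1; 0/2/1; 1/1/0; 1/1/1; 1/2/1; 2/1/0; 2/1/1; 2/2/0; 2/2/1
under TSO → 0/1/0; 0/1/1; 0/2/0; 0/2/1; 1/1/0; 1/1/1; 1/2/0; 1/2/1; 2/1/0; 2/1/1; 2/2/0; 2/2/1
under PSO → 0/1/0; 0/1/1; 0/2/0; 0/2/1; 1/1/0; 1/1/1; 1/2/0; 1/2/1; 2/1/0; 2/1/1; 2/2/0; 2/2/1
target 0/2/1 ∈ {SC,TSO,PSO}

SC:yes TSO:yes PSO:yes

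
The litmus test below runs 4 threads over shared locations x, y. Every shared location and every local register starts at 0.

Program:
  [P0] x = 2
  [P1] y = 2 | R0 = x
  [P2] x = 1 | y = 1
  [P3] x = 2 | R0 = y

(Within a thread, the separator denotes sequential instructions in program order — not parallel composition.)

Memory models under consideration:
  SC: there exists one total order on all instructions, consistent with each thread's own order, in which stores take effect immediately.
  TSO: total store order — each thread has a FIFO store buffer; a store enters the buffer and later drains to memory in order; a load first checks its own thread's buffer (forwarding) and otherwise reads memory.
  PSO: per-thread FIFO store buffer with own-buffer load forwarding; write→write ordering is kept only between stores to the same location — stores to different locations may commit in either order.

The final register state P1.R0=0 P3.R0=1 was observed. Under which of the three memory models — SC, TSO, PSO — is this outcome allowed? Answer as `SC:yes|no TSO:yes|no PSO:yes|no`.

outcome vector order: (P1.R0,P3.R0)
under SC → (0,1); (0,2); (1,0); (1,1); (1,2); (2,0); (2,1); (2,2)
under TSO → (0,0); (0,1); (0,2); (1,0); (1,1); (1,2); (2,0); (2,1); (2,2)
under PSO → (0,0); (0,1); (0,2); (1,0); (1,1); (1,2); (2,0); (2,1); (2,2)
target (0,1) ∈ {SC,TSO,PSO}

SC:yes TSO:yes PSO:yes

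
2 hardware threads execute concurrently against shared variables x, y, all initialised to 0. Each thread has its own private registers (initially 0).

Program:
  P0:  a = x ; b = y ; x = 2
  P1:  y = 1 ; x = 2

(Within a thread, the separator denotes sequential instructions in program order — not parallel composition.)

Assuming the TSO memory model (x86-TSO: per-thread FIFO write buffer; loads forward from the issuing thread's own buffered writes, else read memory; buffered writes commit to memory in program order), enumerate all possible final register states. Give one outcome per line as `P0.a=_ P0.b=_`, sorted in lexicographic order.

outcome vector order: (P0.a,P0.b)
|TSO outcomes| = 3

P0.a=0 P0.b=0
P0.a=0 P0.b=1
P0.a=2 P0.b=1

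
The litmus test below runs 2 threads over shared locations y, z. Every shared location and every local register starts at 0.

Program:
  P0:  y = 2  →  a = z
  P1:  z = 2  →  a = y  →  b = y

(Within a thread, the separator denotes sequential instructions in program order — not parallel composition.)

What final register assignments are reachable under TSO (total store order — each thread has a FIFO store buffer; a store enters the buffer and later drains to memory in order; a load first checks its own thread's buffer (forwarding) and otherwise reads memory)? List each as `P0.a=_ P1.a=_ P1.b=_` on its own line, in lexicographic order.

P0.a=0 P1.a=0 P1.b=0
P0.a=0 P1.a=0 P1.b=2
P0.a=0 P1.a=2 P1.b=2
P0.a=2 P1.a=0 P1.b=0
P0.a=2 P1.a=0 P1.b=2
P0.a=2 P1.a=2 P1.b=2

outcome vector order: (P0.a,P1.a,P1.b)
|TSO outcomes| = 6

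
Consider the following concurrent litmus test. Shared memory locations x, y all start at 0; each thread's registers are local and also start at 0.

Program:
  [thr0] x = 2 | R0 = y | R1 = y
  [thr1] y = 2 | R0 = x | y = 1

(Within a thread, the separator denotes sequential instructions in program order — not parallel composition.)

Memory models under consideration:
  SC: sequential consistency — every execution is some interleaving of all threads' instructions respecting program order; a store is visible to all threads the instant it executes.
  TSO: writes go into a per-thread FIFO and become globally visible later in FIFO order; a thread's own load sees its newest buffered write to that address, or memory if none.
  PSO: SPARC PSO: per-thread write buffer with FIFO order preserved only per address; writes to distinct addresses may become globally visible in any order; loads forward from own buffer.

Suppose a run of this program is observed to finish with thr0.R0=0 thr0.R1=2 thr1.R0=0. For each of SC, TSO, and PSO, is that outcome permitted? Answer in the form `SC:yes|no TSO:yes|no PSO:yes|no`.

outcome vector order: (thr0.R0,thr0.R1,thr1.R0)
SC: 9 outcomes — {<0 0 2>; <0 1 2>; <0 2 2>; <1 1 0>; <1 1 2>; <2 1 0>; <2 1 2>; <2 2 0>; <2 2 2>}
TSO: 12 outcomes — {<0 0 0>; <0 0 2>; <0 1 0>; <0 1 2>; <0 2 0>; <0 2 2>; <1 1 0>; <1 1 2>; <2 1 0>; <2 1 2>; <2 2 0>; <2 2 2>}
PSO: 12 outcomes — {<0 0 0>; <0 0 2>; <0 1 0>; <0 1 2>; <0 2 0>; <0 2 2>; <1 1 0>; <1 1 2>; <2 1 0>; <2 1 2>; <2 2 0>; <2 2 2>}
target <0 2 0> ∈ {TSO,PSO}

SC:no TSO:yes PSO:yes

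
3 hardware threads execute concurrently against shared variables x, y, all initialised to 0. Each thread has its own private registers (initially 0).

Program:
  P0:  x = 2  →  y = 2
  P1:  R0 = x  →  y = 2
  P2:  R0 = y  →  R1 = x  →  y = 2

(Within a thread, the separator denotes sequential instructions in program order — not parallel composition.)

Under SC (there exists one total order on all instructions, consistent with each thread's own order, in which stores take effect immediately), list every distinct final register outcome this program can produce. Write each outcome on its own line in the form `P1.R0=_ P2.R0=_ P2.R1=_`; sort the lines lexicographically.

P1.R0=0 P2.R0=0 P2.R1=0
P1.R0=0 P2.R0=0 P2.R1=2
P1.R0=0 P2.R0=2 P2.R1=0
P1.R0=0 P2.R0=2 P2.R1=2
P1.R0=2 P2.R0=0 P2.R1=0
P1.R0=2 P2.R0=0 P2.R1=2
P1.R0=2 P2.R0=2 P2.R1=2

outcome vector order: (P1.R0,P2.R0,P2.R1)
|SC outcomes| = 7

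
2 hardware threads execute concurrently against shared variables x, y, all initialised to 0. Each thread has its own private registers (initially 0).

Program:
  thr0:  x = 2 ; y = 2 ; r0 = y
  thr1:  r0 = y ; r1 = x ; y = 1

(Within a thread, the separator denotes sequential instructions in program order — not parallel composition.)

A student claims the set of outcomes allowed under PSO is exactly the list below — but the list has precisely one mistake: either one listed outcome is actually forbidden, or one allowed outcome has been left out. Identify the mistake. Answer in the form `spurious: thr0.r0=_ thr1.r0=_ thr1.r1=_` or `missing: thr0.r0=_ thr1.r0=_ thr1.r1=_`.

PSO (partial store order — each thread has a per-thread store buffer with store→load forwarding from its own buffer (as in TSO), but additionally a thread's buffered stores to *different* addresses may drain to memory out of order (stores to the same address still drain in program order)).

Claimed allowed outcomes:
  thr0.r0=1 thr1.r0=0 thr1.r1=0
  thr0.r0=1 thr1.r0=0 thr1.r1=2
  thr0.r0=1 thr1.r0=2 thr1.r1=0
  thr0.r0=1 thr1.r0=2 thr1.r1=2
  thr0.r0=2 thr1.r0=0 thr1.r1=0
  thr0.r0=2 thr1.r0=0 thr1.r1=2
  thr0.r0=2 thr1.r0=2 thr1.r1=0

outcome vector order: (thr0.r0,thr1.r0,thr1.r1)
PSO (8): 100, 102, 120, 122, 200, 202, 220, 222
PSO∖claimed = {222}

missing: thr0.r0=2 thr1.r0=2 thr1.r1=2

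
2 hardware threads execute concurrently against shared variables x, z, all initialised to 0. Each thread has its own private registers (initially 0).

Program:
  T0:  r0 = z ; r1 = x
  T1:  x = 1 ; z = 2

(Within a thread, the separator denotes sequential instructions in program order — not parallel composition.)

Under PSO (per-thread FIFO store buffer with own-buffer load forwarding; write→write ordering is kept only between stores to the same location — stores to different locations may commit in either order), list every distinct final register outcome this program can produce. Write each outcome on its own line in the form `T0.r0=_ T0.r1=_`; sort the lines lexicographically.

T0.r0=0 T0.r1=0
T0.r0=0 T0.r1=1
T0.r0=2 T0.r1=0
T0.r0=2 T0.r1=1

outcome vector order: (T0.r0,T0.r1)
|PSO outcomes| = 4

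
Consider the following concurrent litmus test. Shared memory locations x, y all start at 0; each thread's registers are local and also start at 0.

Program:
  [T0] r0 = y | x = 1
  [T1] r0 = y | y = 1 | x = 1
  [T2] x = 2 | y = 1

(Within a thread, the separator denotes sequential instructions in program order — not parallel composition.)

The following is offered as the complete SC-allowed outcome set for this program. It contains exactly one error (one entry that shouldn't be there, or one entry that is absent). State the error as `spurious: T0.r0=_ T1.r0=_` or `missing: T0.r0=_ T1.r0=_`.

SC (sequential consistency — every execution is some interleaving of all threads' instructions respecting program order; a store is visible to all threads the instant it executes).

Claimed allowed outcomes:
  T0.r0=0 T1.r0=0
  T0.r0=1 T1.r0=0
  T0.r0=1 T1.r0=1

outcome vector order: (T0.r0,T1.r0)
SC: 4 outcomes — {(0,0) (0,1) (1,0) (1,1)}
SC∖claimed = {(0,1)}

missing: T0.r0=0 T1.r0=1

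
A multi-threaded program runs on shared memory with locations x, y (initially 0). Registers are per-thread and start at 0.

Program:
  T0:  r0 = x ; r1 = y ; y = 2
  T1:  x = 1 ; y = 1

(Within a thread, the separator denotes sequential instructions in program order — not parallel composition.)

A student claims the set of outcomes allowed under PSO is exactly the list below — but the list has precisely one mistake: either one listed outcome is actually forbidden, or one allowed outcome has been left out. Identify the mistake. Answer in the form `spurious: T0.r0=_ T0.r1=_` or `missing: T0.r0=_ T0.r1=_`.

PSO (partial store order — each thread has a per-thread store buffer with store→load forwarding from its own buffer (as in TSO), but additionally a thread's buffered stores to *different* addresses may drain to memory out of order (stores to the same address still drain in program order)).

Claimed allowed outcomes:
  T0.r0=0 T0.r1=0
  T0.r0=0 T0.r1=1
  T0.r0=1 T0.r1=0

outcome vector order: (T0.r0,T0.r1)
under PSO → 0/0, 0/1, 1/0, 1/1
PSO∖claimed = {1/1}

missing: T0.r0=1 T0.r1=1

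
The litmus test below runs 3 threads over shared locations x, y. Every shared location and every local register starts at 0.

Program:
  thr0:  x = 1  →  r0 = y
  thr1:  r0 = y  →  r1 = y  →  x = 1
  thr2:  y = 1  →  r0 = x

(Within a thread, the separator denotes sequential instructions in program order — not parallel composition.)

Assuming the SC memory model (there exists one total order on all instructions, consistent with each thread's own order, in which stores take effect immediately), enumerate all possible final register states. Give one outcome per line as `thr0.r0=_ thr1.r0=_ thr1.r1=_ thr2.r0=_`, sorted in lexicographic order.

thr0.r0=0 thr1.r0=0 thr1.r1=0 thr2.r0=1
thr0.r0=0 thr1.r0=0 thr1.r1=1 thr2.r0=1
thr0.r0=0 thr1.r0=1 thr1.r1=1 thr2.r0=1
thr0.r0=1 thr1.r0=0 thr1.r1=0 thr2.r0=0
thr0.r0=1 thr1.r0=0 thr1.r1=0 thr2.r0=1
thr0.r0=1 thr1.r0=0 thr1.r1=1 thr2.r0=0
thr0.r0=1 thr1.r0=0 thr1.r1=1 thr2.r0=1
thr0.r0=1 thr1.r0=1 thr1.r1=1 thr2.r0=0
thr0.r0=1 thr1.r0=1 thr1.r1=1 thr2.r0=1

outcome vector order: (thr0.r0,thr1.r0,thr1.r1,thr2.r0)
|SC outcomes| = 9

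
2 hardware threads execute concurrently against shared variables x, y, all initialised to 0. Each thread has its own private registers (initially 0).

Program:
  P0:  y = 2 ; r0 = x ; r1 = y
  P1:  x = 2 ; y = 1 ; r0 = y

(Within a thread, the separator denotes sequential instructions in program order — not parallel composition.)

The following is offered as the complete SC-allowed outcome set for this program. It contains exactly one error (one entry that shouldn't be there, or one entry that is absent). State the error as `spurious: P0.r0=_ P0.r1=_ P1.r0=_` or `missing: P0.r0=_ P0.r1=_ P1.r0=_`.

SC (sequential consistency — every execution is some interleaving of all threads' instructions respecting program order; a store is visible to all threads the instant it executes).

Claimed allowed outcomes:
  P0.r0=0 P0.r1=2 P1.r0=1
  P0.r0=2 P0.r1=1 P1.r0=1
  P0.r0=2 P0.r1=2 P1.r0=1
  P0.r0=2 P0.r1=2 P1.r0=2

missing: P0.r0=0 P0.r1=1 P1.r0=1

outcome vector order: (P0.r0,P0.r1,P1.r0)
under SC → 011 021 211 221 222
SC∖claimed = {011}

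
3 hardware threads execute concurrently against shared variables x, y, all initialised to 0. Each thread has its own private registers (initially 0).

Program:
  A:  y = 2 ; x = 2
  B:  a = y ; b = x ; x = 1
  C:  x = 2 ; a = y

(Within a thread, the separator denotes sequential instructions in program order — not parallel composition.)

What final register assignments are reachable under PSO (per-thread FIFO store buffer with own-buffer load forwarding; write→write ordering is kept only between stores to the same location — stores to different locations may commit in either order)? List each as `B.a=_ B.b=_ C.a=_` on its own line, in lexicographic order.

B.a=0 B.b=0 C.a=0
B.a=0 B.b=0 C.a=2
B.a=0 B.b=2 C.a=0
B.a=0 B.b=2 C.a=2
B.a=2 B.b=0 C.a=0
B.a=2 B.b=0 C.a=2
B.a=2 B.b=2 C.a=0
B.a=2 B.b=2 C.a=2

outcome vector order: (B.a,B.b,C.a)
|PSO outcomes| = 8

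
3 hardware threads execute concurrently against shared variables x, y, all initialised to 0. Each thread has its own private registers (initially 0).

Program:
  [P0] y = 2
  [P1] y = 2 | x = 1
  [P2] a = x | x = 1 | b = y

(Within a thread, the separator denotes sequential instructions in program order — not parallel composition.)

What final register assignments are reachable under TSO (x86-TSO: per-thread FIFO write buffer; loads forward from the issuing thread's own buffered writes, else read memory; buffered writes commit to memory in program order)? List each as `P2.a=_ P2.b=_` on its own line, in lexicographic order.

P2.a=0 P2.b=0
P2.a=0 P2.b=2
P2.a=1 P2.b=2

outcome vector order: (P2.a,P2.b)
|TSO outcomes| = 3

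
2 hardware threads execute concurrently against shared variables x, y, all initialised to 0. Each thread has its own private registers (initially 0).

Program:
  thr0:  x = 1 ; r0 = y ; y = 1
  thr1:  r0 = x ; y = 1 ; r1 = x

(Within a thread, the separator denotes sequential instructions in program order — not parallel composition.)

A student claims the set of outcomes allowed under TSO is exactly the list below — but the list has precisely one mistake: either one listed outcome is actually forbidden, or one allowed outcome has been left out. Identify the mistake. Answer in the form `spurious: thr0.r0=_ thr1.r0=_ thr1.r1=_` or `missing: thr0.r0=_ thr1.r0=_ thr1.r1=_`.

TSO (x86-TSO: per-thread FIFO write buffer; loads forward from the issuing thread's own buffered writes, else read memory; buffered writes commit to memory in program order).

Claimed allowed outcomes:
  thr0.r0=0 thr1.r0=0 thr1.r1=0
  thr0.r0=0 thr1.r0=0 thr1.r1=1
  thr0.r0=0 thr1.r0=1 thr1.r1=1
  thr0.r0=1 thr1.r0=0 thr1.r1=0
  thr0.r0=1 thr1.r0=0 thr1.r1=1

outcome vector order: (thr0.r0,thr1.r0,thr1.r1)
TSO: 6 outcomes — {<0 0 0>, <0 0 1>, <0 1 1>, <1 0 0>, <1 0 1>, <1 1 1>}
TSO∖claimed = {<1 1 1>}

missing: thr0.r0=1 thr1.r0=1 thr1.r1=1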